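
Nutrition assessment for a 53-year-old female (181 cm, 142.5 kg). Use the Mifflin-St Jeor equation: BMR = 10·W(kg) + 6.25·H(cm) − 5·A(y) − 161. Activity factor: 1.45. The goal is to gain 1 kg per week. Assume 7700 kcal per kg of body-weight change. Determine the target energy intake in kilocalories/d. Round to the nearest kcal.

4189 kilocalories/d

Mifflin-St Jeor (female): BMR = 10(142.5) + 6.25(181) − 5(53) − 161 = 1425 + 1131.25 − 265 − 161 = 2130.25 kcal/day.
TEE = 2130.25 × 1.45 = 3088.8625 kcal/day.
Required daily surplus = 1 × 7700 ÷ 7 = 1100 kcal/day.
Target intake = 3088.8625 + 1100 = 4188.8625 kcal/day.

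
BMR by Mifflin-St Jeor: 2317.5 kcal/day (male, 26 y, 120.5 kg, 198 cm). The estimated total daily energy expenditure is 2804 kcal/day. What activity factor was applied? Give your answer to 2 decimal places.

1.21

Activity factor = TEE ÷ BMR = 2804 ÷ 2317.5 = 1.21.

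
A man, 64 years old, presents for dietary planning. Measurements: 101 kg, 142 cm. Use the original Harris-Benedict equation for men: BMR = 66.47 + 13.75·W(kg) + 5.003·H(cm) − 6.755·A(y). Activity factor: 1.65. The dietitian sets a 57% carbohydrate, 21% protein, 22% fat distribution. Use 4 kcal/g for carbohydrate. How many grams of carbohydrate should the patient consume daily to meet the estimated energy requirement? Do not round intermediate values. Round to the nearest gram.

Harris-Benedict: BMR = 66.47 + 13.75(101) + 5.003(142) − 6.755(64) = 1733.326 kcal/day.
TEE = 1733.326 × 1.65 = 2859.9879 kcal/day.
Carbohydrate energy = 57% × 2859.9879 = 1630.1931 kcal.
Carbohydrate = 1630.1931 ÷ 4 kcal/g = 407.5483 g.

408 g/day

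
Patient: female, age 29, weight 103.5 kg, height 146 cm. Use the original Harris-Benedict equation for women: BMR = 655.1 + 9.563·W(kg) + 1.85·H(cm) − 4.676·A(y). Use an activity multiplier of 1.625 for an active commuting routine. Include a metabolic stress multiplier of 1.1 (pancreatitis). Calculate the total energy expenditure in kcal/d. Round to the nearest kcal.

Harris-Benedict: BMR = 655.1 + 9.563(103.5) + 1.85(146) − 4.676(29) = 1779.3665 kcal/day.
TEE = BMR × activity factor = 1779.3665 × 1.625 = 2891.4706 kcal/day.
Apply stress factor: 2891.4706 × 1.1 = 3180.6176 kcal/day.

3181 kcal/d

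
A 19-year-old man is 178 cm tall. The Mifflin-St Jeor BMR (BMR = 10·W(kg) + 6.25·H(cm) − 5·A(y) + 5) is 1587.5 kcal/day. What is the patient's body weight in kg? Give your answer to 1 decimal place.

1587.5 = 10·W + 6.25(178) − 5(19) + 5
10·W = 1587.5 − 1022.5 = 565, so W = 56.5 kg.

56.5 kg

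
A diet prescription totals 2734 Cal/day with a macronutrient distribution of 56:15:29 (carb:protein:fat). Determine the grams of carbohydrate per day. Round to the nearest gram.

383 g/day

Carbohydrate energy = 56% × 2734 = 1531.04 kcal.
At 4 kcal/g: 1531.04 ÷ 4 = 382.76 g.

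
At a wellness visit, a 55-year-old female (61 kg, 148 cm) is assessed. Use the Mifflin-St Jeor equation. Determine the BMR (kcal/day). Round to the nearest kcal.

1099 kcal/day

Mifflin-St Jeor (female): BMR = 10(61) + 6.25(148) − 5(55) − 161 = 610 + 925 − 275 − 161 = 1099 kcal/day.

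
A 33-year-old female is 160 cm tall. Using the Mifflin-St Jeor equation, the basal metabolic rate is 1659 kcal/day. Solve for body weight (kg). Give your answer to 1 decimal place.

98.5 kg

1659 = 10·W + 6.25(160) − 5(33) − 161
10·W = 1659 − 674 = 985, so W = 98.5 kg.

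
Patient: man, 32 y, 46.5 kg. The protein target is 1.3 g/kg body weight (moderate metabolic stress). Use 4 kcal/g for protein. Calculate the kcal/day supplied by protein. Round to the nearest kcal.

Protein = 1.3 g/kg × 46.5 kg = 60.45 g/day.
Protein energy = 60.45 g × 4 kcal/g = 241.8 kcal/day.

242 kcal/day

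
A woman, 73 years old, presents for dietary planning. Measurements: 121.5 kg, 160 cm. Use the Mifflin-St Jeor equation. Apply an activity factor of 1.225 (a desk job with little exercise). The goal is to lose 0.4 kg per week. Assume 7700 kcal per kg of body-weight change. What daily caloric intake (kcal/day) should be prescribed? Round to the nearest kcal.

1629 kcal/day

Mifflin-St Jeor (female): BMR = 10(121.5) + 6.25(160) − 5(73) − 161 = 1215 + 1000 − 365 − 161 = 1689 kcal/day.
TEE = 1689 × 1.225 = 2069.025 kcal/day.
Required daily deficit = 0.4 × 7700 ÷ 7 = 440 kcal/day.
Target intake = 2069.025 − 440 = 1629.025 kcal/day.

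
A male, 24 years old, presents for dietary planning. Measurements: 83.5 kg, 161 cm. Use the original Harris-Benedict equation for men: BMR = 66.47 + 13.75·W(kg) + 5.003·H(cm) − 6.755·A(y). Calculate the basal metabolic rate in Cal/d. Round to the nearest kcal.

Harris-Benedict: BMR = 66.47 + 13.75(83.5) + 5.003(161) − 6.755(24) = 1857.958 kcal/day.

1858 Cal/d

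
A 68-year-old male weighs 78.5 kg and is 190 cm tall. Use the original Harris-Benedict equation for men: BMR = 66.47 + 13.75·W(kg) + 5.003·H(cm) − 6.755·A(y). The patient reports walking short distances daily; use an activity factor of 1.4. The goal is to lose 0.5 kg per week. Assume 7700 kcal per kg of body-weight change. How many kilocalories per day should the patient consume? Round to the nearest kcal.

1742 kilocalories per day

Harris-Benedict: BMR = 66.47 + 13.75(78.5) + 5.003(190) − 6.755(68) = 1637.075 kcal/day.
TEE = 1637.075 × 1.4 = 2291.905 kcal/day.
Required daily deficit = 0.5 × 7700 ÷ 7 = 550 kcal/day.
Target intake = 2291.905 − 550 = 1741.905 kcal/day.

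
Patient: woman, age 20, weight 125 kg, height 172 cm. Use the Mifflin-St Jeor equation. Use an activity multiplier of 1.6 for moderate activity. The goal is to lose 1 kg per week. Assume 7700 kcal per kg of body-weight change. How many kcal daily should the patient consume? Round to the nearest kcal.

Mifflin-St Jeor (female): BMR = 10(125) + 6.25(172) − 5(20) − 161 = 1250 + 1075 − 100 − 161 = 2064 kcal/day.
TEE = 2064 × 1.6 = 3302.4 kcal/day.
Required daily deficit = 1 × 7700 ÷ 7 = 1100 kcal/day.
Target intake = 3302.4 − 1100 = 2202.4 kcal/day.

2202 kcal daily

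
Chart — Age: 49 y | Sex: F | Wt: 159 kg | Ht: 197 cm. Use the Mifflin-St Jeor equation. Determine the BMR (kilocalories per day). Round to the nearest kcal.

Mifflin-St Jeor (female): BMR = 10(159) + 6.25(197) − 5(49) − 161 = 1590 + 1231.25 − 245 − 161 = 2415.25 kcal/day.

2415 kilocalories per day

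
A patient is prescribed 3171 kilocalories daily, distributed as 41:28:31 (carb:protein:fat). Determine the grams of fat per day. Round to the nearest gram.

Fat energy = 31% × 3171 = 983.01 kcal.
At 9 kcal/g: 983.01 ÷ 9 = 109.2233 g.

109 g/day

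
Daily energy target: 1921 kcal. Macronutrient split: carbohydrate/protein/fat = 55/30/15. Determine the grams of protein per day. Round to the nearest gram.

Protein energy = 30% × 1921 = 576.3 kcal.
At 4 kcal/g: 576.3 ÷ 4 = 144.075 g.

144 g/day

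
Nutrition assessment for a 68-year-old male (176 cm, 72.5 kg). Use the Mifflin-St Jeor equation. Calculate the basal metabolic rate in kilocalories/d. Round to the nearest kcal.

1490 kilocalories/d

Mifflin-St Jeor (male): BMR = 10(72.5) + 6.25(176) − 5(68) + 5 = 725 + 1100 − 340 + 5 = 1490 kcal/day.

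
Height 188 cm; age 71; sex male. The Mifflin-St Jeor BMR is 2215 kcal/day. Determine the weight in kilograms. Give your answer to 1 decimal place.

139.0 kg

2215 = 10·W + 6.25(188) − 5(71) + 5
10·W = 2215 − 825 = 1390, so W = 139 kg.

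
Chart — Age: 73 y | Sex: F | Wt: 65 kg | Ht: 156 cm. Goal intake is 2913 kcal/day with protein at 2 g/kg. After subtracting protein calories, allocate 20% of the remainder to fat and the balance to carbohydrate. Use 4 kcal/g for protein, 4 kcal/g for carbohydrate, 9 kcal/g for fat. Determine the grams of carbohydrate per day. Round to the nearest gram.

Protein = 2 × 65 = 130 g → 130 × 4 = 520 kcal.
Non-protein calories = 2913 − 520 = 2393 kcal.
Fat: 20% × 2393 = 478.6 kcal; carbohydrate: 1914.4 kcal.
Carbohydrate: 1914.4 kcal ÷ 4 kcal/g = 478.6 g.

479 g/day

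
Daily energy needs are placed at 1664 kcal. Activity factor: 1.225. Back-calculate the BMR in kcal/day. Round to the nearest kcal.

BMR = TEE ÷ activity factor = 1664 ÷ 1.225 = 1358.3673 kcal/day.

1358 kcal/day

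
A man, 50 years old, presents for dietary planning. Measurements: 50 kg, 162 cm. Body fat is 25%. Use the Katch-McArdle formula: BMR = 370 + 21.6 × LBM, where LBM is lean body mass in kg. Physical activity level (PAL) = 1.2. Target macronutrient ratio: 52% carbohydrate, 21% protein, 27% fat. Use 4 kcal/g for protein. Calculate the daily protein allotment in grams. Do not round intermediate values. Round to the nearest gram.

LBM = 50 × (1 − 0.25) = 37.5 kg. Katch-McArdle: BMR = 370 + 21.6 × 37.5 = 1180 kcal/day.
TEE = 1180 × 1.2 = 1416 kcal/day.
Protein energy = 21% × 1416 = 297.36 kcal.
Protein = 297.36 ÷ 4 kcal/g = 74.34 g.

74 g/day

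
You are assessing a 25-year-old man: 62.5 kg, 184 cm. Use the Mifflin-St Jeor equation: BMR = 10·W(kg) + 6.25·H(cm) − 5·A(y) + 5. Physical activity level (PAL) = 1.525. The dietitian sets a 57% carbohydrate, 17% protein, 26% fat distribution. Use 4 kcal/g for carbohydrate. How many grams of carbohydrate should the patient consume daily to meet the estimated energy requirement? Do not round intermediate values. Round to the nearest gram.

Mifflin-St Jeor (male): BMR = 10(62.5) + 6.25(184) − 5(25) + 5 = 625 + 1150 − 125 + 5 = 1655 kcal/day.
TEE = 1655 × 1.525 = 2523.875 kcal/day.
Carbohydrate energy = 57% × 2523.875 = 1438.6088 kcal.
Carbohydrate = 1438.6088 ÷ 4 kcal/g = 359.6522 g.

360 g/day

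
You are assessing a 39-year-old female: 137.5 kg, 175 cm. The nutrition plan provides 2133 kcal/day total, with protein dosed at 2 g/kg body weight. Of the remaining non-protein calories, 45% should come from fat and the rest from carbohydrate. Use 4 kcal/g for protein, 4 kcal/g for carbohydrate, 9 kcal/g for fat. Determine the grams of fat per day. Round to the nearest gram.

Protein = 2 × 137.5 = 275 g → 275 × 4 = 1100 kcal.
Non-protein calories = 2133 − 1100 = 1033 kcal.
Fat: 45% × 1033 = 464.85 kcal; carbohydrate: 568.15 kcal.
Fat: 464.85 kcal ÷ 9 kcal/g = 51.65 g.

52 g/day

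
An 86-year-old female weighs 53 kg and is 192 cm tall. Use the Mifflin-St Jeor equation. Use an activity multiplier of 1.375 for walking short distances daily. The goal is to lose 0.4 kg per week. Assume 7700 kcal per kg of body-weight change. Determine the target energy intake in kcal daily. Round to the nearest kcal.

Mifflin-St Jeor (female): BMR = 10(53) + 6.25(192) − 5(86) − 161 = 530 + 1200 − 430 − 161 = 1139 kcal/day.
TEE = 1139 × 1.375 = 1566.125 kcal/day.
Required daily deficit = 0.4 × 7700 ÷ 7 = 440 kcal/day.
Target intake = 1566.125 − 440 = 1126.125 kcal/day.

1126 kcal daily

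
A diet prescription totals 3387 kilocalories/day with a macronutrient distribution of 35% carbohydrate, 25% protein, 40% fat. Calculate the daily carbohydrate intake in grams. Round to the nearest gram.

296 g/day

Carbohydrate energy = 35% × 3387 = 1185.45 kcal.
At 4 kcal/g: 1185.45 ÷ 4 = 296.3625 g.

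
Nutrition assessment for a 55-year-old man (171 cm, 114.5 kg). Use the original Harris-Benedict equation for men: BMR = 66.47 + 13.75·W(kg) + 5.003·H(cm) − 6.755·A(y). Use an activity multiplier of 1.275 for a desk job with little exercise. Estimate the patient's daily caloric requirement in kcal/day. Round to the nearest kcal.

Harris-Benedict: BMR = 66.47 + 13.75(114.5) + 5.003(171) − 6.755(55) = 2124.833 kcal/day.
TEE = BMR × activity factor = 2124.833 × 1.275 = 2709.1621 kcal/day.

2709 kcal/day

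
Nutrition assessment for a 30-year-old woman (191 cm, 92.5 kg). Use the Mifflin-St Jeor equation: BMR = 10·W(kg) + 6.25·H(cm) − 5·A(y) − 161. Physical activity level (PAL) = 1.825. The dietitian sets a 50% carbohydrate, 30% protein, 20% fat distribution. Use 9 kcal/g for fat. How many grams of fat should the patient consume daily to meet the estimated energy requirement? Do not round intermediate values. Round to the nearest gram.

73 g/day

Mifflin-St Jeor (female): BMR = 10(92.5) + 6.25(191) − 5(30) − 161 = 925 + 1193.75 − 150 − 161 = 1807.75 kcal/day.
TEE = 1807.75 × 1.825 = 3299.1438 kcal/day.
Fat energy = 20% × 3299.1438 = 659.8288 kcal.
Fat = 659.8288 ÷ 9 kcal/g = 73.3143 g.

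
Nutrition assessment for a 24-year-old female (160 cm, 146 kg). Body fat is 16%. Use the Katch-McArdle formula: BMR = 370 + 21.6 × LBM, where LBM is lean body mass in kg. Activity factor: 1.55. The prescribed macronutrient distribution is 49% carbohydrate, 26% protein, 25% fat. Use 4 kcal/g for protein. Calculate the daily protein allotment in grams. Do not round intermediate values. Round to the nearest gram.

LBM = 146 × (1 − 0.16) = 122.64 kg. Katch-McArdle: BMR = 370 + 21.6 × 122.64 = 3019.024 kcal/day.
TEE = 3019.024 × 1.55 = 4679.4872 kcal/day.
Protein energy = 26% × 4679.4872 = 1216.6667 kcal.
Protein = 1216.6667 ÷ 4 kcal/g = 304.1667 g.

304 g/day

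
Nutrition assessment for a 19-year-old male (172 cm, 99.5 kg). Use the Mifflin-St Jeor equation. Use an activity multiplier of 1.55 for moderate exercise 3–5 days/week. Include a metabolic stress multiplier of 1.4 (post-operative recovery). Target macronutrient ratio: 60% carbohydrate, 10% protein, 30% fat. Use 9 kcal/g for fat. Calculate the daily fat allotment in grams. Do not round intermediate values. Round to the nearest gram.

Mifflin-St Jeor (male): BMR = 10(99.5) + 6.25(172) − 5(19) + 5 = 995 + 1075 − 95 + 5 = 1980 kcal/day.
TEE = 1980 × 1.55 = 3069 kcal/day.
With stress factor 1.4: 3069 × 1.4 = 4296.6 kcal/day.
Fat energy = 30% × 4296.6 = 1288.98 kcal.
Fat = 1288.98 ÷ 9 kcal/g = 143.22 g.

143 g/day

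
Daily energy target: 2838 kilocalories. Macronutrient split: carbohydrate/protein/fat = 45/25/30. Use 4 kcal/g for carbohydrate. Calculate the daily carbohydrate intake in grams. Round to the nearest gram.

319 g/day

Carbohydrate energy = 45% × 2838 = 1277.1 kcal.
At 4 kcal/g: 1277.1 ÷ 4 = 319.275 g.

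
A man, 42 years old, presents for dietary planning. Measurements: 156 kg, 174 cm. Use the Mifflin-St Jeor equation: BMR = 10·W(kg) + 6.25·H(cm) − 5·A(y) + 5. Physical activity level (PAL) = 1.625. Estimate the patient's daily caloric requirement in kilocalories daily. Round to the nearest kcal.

3969 kilocalories daily

Mifflin-St Jeor (male): BMR = 10(156) + 6.25(174) − 5(42) + 5 = 1560 + 1087.5 − 210 + 5 = 2442.5 kcal/day.
TEE = BMR × activity factor = 2442.5 × 1.625 = 3969.0625 kcal/day.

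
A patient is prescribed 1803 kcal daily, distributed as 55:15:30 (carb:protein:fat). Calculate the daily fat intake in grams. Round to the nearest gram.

60 g/day

Fat energy = 30% × 1803 = 540.9 kcal.
At 9 kcal/g: 540.9 ÷ 9 = 60.1 g.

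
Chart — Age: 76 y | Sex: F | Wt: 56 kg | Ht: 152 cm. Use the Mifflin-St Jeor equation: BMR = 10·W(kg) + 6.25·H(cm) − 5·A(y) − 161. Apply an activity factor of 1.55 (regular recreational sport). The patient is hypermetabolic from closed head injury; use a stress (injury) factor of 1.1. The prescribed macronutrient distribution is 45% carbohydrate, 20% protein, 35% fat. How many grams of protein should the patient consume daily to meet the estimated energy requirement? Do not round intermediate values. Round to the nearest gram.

83 g/day

Mifflin-St Jeor (female): BMR = 10(56) + 6.25(152) − 5(76) − 161 = 560 + 950 − 380 − 161 = 969 kcal/day.
TEE = 969 × 1.55 = 1501.95 kcal/day.
With stress factor 1.1: 1501.95 × 1.1 = 1652.145 kcal/day.
Protein energy = 20% × 1652.145 = 330.429 kcal.
Protein = 330.429 ÷ 4 kcal/g = 82.6073 g.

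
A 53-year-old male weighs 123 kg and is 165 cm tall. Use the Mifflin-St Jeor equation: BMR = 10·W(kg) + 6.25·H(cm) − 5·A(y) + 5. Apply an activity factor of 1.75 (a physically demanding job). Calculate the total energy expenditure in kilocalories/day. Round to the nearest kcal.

Mifflin-St Jeor (male): BMR = 10(123) + 6.25(165) − 5(53) + 5 = 1230 + 1031.25 − 265 + 5 = 2001.25 kcal/day.
TEE = BMR × activity factor = 2001.25 × 1.75 = 3502.1875 kcal/day.

3502 kilocalories/day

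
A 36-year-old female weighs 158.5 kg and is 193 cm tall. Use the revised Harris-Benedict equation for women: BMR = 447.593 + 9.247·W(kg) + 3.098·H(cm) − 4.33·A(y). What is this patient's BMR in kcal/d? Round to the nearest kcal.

2355 kcal/d

Harris-Benedict: BMR = 447.593 + 9.247(158.5) + 3.098(193) − 4.33(36) = 2355.2765 kcal/day.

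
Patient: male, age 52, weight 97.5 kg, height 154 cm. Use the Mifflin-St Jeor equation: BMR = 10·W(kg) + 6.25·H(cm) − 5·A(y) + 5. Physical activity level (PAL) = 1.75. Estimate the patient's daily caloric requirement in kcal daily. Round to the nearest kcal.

Mifflin-St Jeor (male): BMR = 10(97.5) + 6.25(154) − 5(52) + 5 = 975 + 962.5 − 260 + 5 = 1682.5 kcal/day.
TEE = BMR × activity factor = 1682.5 × 1.75 = 2944.375 kcal/day.

2944 kcal daily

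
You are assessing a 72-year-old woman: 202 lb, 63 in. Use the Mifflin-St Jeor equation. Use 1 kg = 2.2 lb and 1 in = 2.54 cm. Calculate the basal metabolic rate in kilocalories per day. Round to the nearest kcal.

Convert to metric: weight = 202 ÷ 2.2 = 91.8182 kg; height = 63 × 2.54 = 160.02 cm.
Mifflin-St Jeor (female): BMR = 10(91.8182) + 6.25(160.02) − 5(72) − 161 = 918.1818 + 1000.125 − 360 − 161 = 1397.3068 kcal/day.

1397 kilocalories per day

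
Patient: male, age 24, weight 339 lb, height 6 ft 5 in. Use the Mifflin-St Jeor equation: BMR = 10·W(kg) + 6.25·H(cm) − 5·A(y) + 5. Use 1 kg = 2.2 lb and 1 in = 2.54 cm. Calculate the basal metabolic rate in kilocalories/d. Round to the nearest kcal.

2648 kilocalories/d

Convert to metric: weight = 339 ÷ 2.2 = 154.0909 kg; height = (6×12 + 5) × 2.54 = 77 × 2.54 = 195.58 cm.
Mifflin-St Jeor (male): BMR = 10(154.0909) + 6.25(195.58) − 5(24) + 5 = 1540.9091 + 1222.375 − 120 + 5 = 2648.2841 kcal/day.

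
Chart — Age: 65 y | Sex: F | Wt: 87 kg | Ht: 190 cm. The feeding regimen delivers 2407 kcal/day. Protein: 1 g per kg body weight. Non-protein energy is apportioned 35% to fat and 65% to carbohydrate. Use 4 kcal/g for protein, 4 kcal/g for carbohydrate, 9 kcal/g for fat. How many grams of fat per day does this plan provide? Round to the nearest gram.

80 g/day

Protein = 1 × 87 = 87 g → 87 × 4 = 348 kcal.
Non-protein calories = 2407 − 348 = 2059 kcal.
Fat: 35% × 2059 = 720.65 kcal; carbohydrate: 1338.35 kcal.
Fat: 720.65 kcal ÷ 9 kcal/g = 80.0722 g.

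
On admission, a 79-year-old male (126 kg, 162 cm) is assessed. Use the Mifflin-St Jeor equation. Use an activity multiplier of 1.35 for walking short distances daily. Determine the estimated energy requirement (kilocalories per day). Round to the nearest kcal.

2541 kilocalories per day

Mifflin-St Jeor (male): BMR = 10(126) + 6.25(162) − 5(79) + 5 = 1260 + 1012.5 − 395 + 5 = 1882.5 kcal/day.
TEE = BMR × activity factor = 1882.5 × 1.35 = 2541.375 kcal/day.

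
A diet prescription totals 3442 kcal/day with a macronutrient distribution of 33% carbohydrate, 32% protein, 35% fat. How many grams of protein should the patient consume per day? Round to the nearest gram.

275 g/day

Protein energy = 32% × 3442 = 1101.44 kcal.
At 4 kcal/g: 1101.44 ÷ 4 = 275.36 g.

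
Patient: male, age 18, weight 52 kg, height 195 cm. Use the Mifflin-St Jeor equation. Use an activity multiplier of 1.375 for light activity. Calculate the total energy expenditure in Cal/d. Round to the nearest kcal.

2274 Cal/d

Mifflin-St Jeor (male): BMR = 10(52) + 6.25(195) − 5(18) + 5 = 520 + 1218.75 − 90 + 5 = 1653.75 kcal/day.
TEE = BMR × activity factor = 1653.75 × 1.375 = 2273.9063 kcal/day.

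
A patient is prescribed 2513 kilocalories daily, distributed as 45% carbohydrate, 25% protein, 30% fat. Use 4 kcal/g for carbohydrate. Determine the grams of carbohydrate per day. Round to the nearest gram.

Carbohydrate energy = 45% × 2513 = 1130.85 kcal.
At 4 kcal/g: 1130.85 ÷ 4 = 282.7125 g.

283 g/day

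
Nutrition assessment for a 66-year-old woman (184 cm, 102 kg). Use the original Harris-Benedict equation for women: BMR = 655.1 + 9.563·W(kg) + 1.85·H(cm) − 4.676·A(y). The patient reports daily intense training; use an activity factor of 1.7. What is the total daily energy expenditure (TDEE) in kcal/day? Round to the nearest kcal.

Harris-Benedict: BMR = 655.1 + 9.563(102) + 1.85(184) − 4.676(66) = 1662.31 kcal/day.
TEE = BMR × activity factor = 1662.31 × 1.7 = 2825.927 kcal/day.

2826 kcal/day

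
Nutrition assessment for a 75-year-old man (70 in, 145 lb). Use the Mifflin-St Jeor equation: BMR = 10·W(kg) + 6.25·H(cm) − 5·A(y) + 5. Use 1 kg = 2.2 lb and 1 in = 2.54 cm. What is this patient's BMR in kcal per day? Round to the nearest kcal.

Convert to metric: weight = 145 ÷ 2.2 = 65.9091 kg; height = 70 × 2.54 = 177.8 cm.
Mifflin-St Jeor (male): BMR = 10(65.9091) + 6.25(177.8) − 5(75) + 5 = 659.0909 + 1111.25 − 375 + 5 = 1400.3409 kcal/day.

1400 kcal per day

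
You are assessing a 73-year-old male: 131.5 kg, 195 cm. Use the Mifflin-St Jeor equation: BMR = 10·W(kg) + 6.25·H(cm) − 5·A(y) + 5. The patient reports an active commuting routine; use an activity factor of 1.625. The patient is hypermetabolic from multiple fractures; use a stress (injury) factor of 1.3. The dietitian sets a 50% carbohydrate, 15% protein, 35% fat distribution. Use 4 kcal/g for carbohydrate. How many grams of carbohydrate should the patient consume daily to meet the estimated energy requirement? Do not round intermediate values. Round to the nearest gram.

574 g/day

Mifflin-St Jeor (male): BMR = 10(131.5) + 6.25(195) − 5(73) + 5 = 1315 + 1218.75 − 365 + 5 = 2173.75 kcal/day.
TEE = 2173.75 × 1.625 = 3532.3438 kcal/day.
With stress factor 1.3: 3532.3438 × 1.3 = 4592.0469 kcal/day.
Carbohydrate energy = 50% × 4592.0469 = 2296.0234 kcal.
Carbohydrate = 2296.0234 ÷ 4 kcal/g = 574.0059 g.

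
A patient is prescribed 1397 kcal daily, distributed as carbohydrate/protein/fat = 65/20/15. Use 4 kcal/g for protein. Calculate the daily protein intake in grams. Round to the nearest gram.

Protein energy = 20% × 1397 = 279.4 kcal.
At 4 kcal/g: 279.4 ÷ 4 = 69.85 g.

70 g/day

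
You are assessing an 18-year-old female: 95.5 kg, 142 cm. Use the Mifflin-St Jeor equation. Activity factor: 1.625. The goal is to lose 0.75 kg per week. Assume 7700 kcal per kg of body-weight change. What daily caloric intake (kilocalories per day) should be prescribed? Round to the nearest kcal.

Mifflin-St Jeor (female): BMR = 10(95.5) + 6.25(142) − 5(18) − 161 = 955 + 887.5 − 90 − 161 = 1591.5 kcal/day.
TEE = 1591.5 × 1.625 = 2586.1875 kcal/day.
Required daily deficit = 0.75 × 7700 ÷ 7 = 825 kcal/day.
Target intake = 2586.1875 − 825 = 1761.1875 kcal/day.

1761 kilocalories per day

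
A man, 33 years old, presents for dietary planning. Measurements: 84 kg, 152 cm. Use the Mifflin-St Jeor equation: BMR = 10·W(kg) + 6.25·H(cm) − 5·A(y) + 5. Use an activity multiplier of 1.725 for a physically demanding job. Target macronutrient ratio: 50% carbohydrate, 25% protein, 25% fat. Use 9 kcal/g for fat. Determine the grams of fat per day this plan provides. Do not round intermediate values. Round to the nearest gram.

78 g/day

Mifflin-St Jeor (male): BMR = 10(84) + 6.25(152) − 5(33) + 5 = 840 + 950 − 165 + 5 = 1630 kcal/day.
TEE = 1630 × 1.725 = 2811.75 kcal/day.
Fat energy = 25% × 2811.75 = 702.9375 kcal.
Fat = 702.9375 ÷ 9 kcal/g = 78.1042 g.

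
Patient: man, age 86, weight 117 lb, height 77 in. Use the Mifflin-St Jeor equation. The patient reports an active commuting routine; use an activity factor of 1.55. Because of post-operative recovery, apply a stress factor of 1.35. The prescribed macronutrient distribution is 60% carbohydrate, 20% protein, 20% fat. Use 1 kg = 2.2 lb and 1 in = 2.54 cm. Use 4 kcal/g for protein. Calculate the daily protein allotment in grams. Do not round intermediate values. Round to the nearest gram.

139 g/day

Convert to metric: weight = 117 ÷ 2.2 = 53.1818 kg; height = 77 × 2.54 = 195.58 cm.
Mifflin-St Jeor (male): BMR = 10(53.1818) + 6.25(195.58) − 5(86) + 5 = 531.8182 + 1222.375 − 430 + 5 = 1329.1932 kcal/day.
TEE = 1329.1932 × 1.55 = 2060.2494 kcal/day.
With stress factor 1.35: 2060.2494 × 1.35 = 2781.3367 kcal/day.
Protein energy = 20% × 2781.3367 = 556.2673 kcal.
Protein = 556.2673 ÷ 4 kcal/g = 139.0668 g.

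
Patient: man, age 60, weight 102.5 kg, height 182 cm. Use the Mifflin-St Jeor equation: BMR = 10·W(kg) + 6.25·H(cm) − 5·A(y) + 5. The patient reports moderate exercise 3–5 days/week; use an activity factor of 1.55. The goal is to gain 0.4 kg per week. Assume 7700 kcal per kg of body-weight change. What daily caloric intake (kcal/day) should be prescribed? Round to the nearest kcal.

3335 kcal/day

Mifflin-St Jeor (male): BMR = 10(102.5) + 6.25(182) − 5(60) + 5 = 1025 + 1137.5 − 300 + 5 = 1867.5 kcal/day.
TEE = 1867.5 × 1.55 = 2894.625 kcal/day.
Required daily surplus = 0.4 × 7700 ÷ 7 = 440 kcal/day.
Target intake = 2894.625 + 440 = 3334.625 kcal/day.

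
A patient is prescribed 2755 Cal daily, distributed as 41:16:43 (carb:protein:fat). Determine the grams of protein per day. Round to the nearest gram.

Protein energy = 16% × 2755 = 440.8 kcal.
At 4 kcal/g: 440.8 ÷ 4 = 110.2 g.

110 g/day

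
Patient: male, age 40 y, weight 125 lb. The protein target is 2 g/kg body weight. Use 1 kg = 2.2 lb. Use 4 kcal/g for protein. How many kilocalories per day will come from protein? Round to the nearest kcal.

Weight in kg = 125 ÷ 2.2 = 56.8182 kg.
Protein = 2 g/kg × 56.8182 kg = 113.6364 g/day.
Protein energy = 113.6364 g × 4 kcal/g = 454.5455 kcal/day.

455 kcal/day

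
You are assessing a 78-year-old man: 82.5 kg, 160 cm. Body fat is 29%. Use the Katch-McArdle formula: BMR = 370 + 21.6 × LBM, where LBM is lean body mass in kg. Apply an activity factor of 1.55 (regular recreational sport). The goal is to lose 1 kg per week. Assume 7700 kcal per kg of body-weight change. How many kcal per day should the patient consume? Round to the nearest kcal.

1435 kcal per day

LBM = 82.5 × (1 − 0.29) = 58.575 kg. Katch-McArdle: BMR = 370 + 21.6 × 58.575 = 1635.22 kcal/day.
TEE = 1635.22 × 1.55 = 2534.591 kcal/day.
Required daily deficit = 1 × 7700 ÷ 7 = 1100 kcal/day.
Target intake = 2534.591 − 1100 = 1434.591 kcal/day.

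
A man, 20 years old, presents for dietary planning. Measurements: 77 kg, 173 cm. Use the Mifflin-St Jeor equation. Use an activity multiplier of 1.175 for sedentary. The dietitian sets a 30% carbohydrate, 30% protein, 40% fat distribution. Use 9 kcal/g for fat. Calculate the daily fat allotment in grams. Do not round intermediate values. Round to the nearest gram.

92 g/day

Mifflin-St Jeor (male): BMR = 10(77) + 6.25(173) − 5(20) + 5 = 770 + 1081.25 − 100 + 5 = 1756.25 kcal/day.
TEE = 1756.25 × 1.175 = 2063.5938 kcal/day.
Fat energy = 40% × 2063.5938 = 825.4375 kcal.
Fat = 825.4375 ÷ 9 kcal/g = 91.7153 g.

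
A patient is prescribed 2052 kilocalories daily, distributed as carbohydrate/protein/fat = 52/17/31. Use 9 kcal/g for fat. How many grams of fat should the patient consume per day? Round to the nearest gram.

Fat energy = 31% × 2052 = 636.12 kcal.
At 9 kcal/g: 636.12 ÷ 9 = 70.68 g.

71 g/day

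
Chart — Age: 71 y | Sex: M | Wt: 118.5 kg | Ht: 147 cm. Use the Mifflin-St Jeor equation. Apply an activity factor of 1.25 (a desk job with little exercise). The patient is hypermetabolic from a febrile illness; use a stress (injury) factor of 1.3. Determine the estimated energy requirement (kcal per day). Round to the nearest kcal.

Mifflin-St Jeor (male): BMR = 10(118.5) + 6.25(147) − 5(71) + 5 = 1185 + 918.75 − 355 + 5 = 1753.75 kcal/day.
TEE = BMR × activity factor = 1753.75 × 1.25 = 2192.1875 kcal/day.
Apply stress factor: 2192.1875 × 1.3 = 2849.8438 kcal/day.

2850 kcal per day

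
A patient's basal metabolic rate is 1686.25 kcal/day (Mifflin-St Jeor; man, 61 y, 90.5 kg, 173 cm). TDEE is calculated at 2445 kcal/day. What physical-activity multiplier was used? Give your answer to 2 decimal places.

1.45

Activity factor = TEE ÷ BMR = 2445 ÷ 1686.25 = 1.45.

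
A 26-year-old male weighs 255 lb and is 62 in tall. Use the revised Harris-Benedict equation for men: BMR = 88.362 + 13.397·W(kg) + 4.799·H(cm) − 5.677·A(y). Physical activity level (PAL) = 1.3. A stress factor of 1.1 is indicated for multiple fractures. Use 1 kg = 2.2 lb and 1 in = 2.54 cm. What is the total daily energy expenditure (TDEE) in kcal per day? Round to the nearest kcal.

Convert to metric: weight = 255 ÷ 2.2 = 115.9091 kg; height = 62 × 2.54 = 157.48 cm.
Harris-Benedict: BMR = 88.362 + 13.397(115.9091) + 4.799(157.48) − 5.677(26) = 2249.3406 kcal/day.
TEE = BMR × activity factor = 2249.3406 × 1.3 = 2924.1428 kcal/day.
Apply stress factor: 2924.1428 × 1.1 = 3216.5571 kcal/day.

3217 kcal per day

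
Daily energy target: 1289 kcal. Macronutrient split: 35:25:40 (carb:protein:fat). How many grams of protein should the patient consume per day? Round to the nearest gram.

81 g/day

Protein energy = 25% × 1289 = 322.25 kcal.
At 4 kcal/g: 322.25 ÷ 4 = 80.5625 g.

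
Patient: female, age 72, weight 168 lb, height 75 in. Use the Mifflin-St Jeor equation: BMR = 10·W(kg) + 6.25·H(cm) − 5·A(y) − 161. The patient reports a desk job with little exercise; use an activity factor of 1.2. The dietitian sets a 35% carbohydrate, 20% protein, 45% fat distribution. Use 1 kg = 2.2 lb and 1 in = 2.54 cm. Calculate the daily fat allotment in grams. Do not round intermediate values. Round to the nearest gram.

Convert to metric: weight = 168 ÷ 2.2 = 76.3636 kg; height = 75 × 2.54 = 190.5 cm.
Mifflin-St Jeor (female): BMR = 10(76.3636) + 6.25(190.5) − 5(72) − 161 = 763.6364 + 1190.625 − 360 − 161 = 1433.2614 kcal/day.
TEE = 1433.2614 × 1.2 = 1719.9136 kcal/day.
Fat energy = 45% × 1719.9136 = 773.9611 kcal.
Fat = 773.9611 ÷ 9 kcal/g = 85.9957 g.

86 g/day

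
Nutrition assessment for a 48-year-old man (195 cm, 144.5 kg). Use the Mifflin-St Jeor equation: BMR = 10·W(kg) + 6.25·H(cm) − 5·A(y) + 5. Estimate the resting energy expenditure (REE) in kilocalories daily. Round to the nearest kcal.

Mifflin-St Jeor (male): BMR = 10(144.5) + 6.25(195) − 5(48) + 5 = 1445 + 1218.75 − 240 + 5 = 2428.75 kcal/day.

2429 kilocalories daily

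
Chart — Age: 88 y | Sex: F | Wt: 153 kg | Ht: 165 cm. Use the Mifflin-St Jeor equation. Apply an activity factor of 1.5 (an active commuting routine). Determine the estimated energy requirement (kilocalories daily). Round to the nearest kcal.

2940 kilocalories daily

Mifflin-St Jeor (female): BMR = 10(153) + 6.25(165) − 5(88) − 161 = 1530 + 1031.25 − 440 − 161 = 1960.25 kcal/day.
TEE = BMR × activity factor = 1960.25 × 1.5 = 2940.375 kcal/day.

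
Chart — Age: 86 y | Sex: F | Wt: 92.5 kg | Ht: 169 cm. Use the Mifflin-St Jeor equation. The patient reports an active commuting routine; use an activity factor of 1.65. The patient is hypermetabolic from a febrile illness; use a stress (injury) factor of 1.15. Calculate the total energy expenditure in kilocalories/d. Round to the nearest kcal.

Mifflin-St Jeor (female): BMR = 10(92.5) + 6.25(169) − 5(86) − 161 = 925 + 1056.25 − 430 − 161 = 1390.25 kcal/day.
TEE = BMR × activity factor = 1390.25 × 1.65 = 2293.9125 kcal/day.
Apply stress factor: 2293.9125 × 1.15 = 2637.9994 kcal/day.

2638 kilocalories/d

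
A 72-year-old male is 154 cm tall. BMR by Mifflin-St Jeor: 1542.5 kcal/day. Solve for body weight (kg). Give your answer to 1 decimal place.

93.5 kg

1542.5 = 10·W + 6.25(154) − 5(72) + 5
10·W = 1542.5 − 607.5 = 935, so W = 93.5 kg.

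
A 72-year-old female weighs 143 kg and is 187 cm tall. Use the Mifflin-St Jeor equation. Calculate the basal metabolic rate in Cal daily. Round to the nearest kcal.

Mifflin-St Jeor (female): BMR = 10(143) + 6.25(187) − 5(72) − 161 = 1430 + 1168.75 − 360 − 161 = 2077.75 kcal/day.

2078 Cal daily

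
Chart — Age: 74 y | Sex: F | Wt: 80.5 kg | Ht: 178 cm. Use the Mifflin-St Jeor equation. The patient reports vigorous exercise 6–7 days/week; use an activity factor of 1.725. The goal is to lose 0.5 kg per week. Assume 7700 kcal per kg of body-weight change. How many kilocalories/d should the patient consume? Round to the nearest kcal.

1842 kilocalories/d

Mifflin-St Jeor (female): BMR = 10(80.5) + 6.25(178) − 5(74) − 161 = 805 + 1112.5 − 370 − 161 = 1386.5 kcal/day.
TEE = 1386.5 × 1.725 = 2391.7125 kcal/day.
Required daily deficit = 0.5 × 7700 ÷ 7 = 550 kcal/day.
Target intake = 2391.7125 − 550 = 1841.7125 kcal/day.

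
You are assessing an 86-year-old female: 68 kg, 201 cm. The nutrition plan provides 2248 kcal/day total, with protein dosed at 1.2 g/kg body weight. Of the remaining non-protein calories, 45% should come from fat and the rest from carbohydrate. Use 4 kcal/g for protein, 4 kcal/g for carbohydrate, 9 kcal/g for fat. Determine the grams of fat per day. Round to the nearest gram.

96 g/day

Protein = 1.2 × 68 = 81.6 g → 81.6 × 4 = 326.4 kcal.
Non-protein calories = 2248 − 326.4 = 1921.6 kcal.
Fat: 45% × 1921.6 = 864.72 kcal; carbohydrate: 1056.88 kcal.
Fat: 864.72 kcal ÷ 9 kcal/g = 96.08 g.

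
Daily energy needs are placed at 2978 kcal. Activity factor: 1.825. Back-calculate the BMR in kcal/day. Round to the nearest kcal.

1632 kcal/day

BMR = TEE ÷ activity factor = 2978 ÷ 1.825 = 1631.7808 kcal/day.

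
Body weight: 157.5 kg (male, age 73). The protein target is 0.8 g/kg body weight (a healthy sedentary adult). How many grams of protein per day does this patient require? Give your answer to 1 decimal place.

Protein = 0.8 g/kg × 157.5 kg = 126 g/day.

126.0 g/day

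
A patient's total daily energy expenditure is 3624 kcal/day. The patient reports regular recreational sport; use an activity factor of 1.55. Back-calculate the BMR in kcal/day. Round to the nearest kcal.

2338 kcal/day

BMR = TEE ÷ activity factor = 3624 ÷ 1.55 = 2338.0645 kcal/day.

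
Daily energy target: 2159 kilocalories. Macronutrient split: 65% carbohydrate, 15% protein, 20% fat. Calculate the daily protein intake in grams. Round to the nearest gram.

81 g/day

Protein energy = 15% × 2159 = 323.85 kcal.
At 4 kcal/g: 323.85 ÷ 4 = 80.9625 g.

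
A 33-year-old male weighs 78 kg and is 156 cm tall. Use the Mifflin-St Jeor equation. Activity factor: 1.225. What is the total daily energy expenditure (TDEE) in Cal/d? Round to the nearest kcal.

1954 Cal/d

Mifflin-St Jeor (male): BMR = 10(78) + 6.25(156) − 5(33) + 5 = 780 + 975 − 165 + 5 = 1595 kcal/day.
TEE = BMR × activity factor = 1595 × 1.225 = 1953.875 kcal/day.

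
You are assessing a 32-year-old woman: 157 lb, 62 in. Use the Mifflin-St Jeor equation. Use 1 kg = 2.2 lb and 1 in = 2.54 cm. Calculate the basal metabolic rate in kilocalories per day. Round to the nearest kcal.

Convert to metric: weight = 157 ÷ 2.2 = 71.3636 kg; height = 62 × 2.54 = 157.48 cm.
Mifflin-St Jeor (female): BMR = 10(71.3636) + 6.25(157.48) − 5(32) − 161 = 713.6364 + 984.25 − 160 − 161 = 1376.8864 kcal/day.

1377 kilocalories per day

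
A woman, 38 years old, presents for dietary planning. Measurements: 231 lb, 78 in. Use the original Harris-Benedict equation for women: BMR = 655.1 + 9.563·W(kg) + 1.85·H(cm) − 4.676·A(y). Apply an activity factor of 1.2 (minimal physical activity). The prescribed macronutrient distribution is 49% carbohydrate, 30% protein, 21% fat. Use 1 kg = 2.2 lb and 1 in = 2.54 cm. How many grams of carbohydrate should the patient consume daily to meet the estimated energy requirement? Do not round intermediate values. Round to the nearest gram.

272 g/day

Convert to metric: weight = 231 ÷ 2.2 = 105 kg; height = 78 × 2.54 = 198.12 cm.
Harris-Benedict: BMR = 655.1 + 9.563(105) + 1.85(198.12) − 4.676(38) = 1848.049 kcal/day.
TEE = 1848.049 × 1.2 = 2217.6588 kcal/day.
Carbohydrate energy = 49% × 2217.6588 = 1086.6528 kcal.
Carbohydrate = 1086.6528 ÷ 4 kcal/g = 271.6632 g.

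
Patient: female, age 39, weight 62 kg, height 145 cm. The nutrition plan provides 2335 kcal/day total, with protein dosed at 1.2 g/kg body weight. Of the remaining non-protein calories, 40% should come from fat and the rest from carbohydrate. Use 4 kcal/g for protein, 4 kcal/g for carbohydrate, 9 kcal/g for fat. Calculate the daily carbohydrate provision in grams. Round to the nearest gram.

Protein = 1.2 × 62 = 74.4 g → 74.4 × 4 = 297.6 kcal.
Non-protein calories = 2335 − 297.6 = 2037.4 kcal.
Fat: 40% × 2037.4 = 814.96 kcal; carbohydrate: 1222.44 kcal.
Carbohydrate: 1222.44 kcal ÷ 4 kcal/g = 305.61 g.

306 g/day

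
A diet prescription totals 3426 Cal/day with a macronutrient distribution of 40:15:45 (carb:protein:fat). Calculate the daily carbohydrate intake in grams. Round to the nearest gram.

Carbohydrate energy = 40% × 3426 = 1370.4 kcal.
At 4 kcal/g: 1370.4 ÷ 4 = 342.6 g.

343 g/day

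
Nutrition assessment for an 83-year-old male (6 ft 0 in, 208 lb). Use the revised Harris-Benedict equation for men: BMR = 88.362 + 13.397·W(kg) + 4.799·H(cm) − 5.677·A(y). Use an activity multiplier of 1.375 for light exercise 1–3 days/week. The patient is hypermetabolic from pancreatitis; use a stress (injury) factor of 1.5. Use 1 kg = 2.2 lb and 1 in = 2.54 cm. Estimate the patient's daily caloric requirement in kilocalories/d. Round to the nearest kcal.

Convert to metric: weight = 208 ÷ 2.2 = 94.5455 kg; height = (6×12 + 0) × 2.54 = 72 × 2.54 = 182.88 cm.
Harris-Benedict: BMR = 88.362 + 13.397(94.5455) + 4.799(182.88) − 5.677(83) = 1761.4376 kcal/day.
TEE = BMR × activity factor = 1761.4376 × 1.375 = 2421.9767 kcal/day.
Apply stress factor: 2421.9767 × 1.5 = 3632.965 kcal/day.

3633 kilocalories/d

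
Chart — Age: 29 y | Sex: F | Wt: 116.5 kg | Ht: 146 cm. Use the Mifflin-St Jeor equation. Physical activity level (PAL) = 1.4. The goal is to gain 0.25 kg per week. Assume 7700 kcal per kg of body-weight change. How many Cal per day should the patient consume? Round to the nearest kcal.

Mifflin-St Jeor (female): BMR = 10(116.5) + 6.25(146) − 5(29) − 161 = 1165 + 912.5 − 145 − 161 = 1771.5 kcal/day.
TEE = 1771.5 × 1.4 = 2480.1 kcal/day.
Required daily surplus = 0.25 × 7700 ÷ 7 = 275 kcal/day.
Target intake = 2480.1 + 275 = 2755.1 kcal/day.

2755 Cal per day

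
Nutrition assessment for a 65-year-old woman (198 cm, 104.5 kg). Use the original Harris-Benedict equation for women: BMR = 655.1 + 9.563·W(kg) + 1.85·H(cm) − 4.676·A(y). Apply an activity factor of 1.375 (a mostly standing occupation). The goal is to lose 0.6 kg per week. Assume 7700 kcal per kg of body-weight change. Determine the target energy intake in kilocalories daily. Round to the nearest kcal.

1701 kilocalories daily

Harris-Benedict: BMR = 655.1 + 9.563(104.5) + 1.85(198) − 4.676(65) = 1716.7935 kcal/day.
TEE = 1716.7935 × 1.375 = 2360.5911 kcal/day.
Required daily deficit = 0.6 × 7700 ÷ 7 = 660 kcal/day.
Target intake = 2360.5911 − 660 = 1700.5911 kcal/day.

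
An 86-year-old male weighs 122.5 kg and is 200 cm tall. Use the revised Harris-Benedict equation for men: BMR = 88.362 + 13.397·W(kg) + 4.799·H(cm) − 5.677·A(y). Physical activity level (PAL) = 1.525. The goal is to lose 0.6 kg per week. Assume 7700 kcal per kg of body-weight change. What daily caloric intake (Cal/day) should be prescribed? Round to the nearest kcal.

Harris-Benedict: BMR = 88.362 + 13.397(122.5) + 4.799(200) − 5.677(86) = 2201.0725 kcal/day.
TEE = 2201.0725 × 1.525 = 3356.6356 kcal/day.
Required daily deficit = 0.6 × 7700 ÷ 7 = 660 kcal/day.
Target intake = 3356.6356 − 660 = 2696.6356 kcal/day.

2697 Cal/day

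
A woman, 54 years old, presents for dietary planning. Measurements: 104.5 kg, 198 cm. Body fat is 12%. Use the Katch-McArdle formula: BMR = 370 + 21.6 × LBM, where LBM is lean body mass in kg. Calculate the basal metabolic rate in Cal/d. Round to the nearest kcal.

2356 Cal/d

LBM = 104.5 × (1 − 0.12) = 91.96 kg. Katch-McArdle: BMR = 370 + 21.6 × 91.96 = 2356.336 kcal/day.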